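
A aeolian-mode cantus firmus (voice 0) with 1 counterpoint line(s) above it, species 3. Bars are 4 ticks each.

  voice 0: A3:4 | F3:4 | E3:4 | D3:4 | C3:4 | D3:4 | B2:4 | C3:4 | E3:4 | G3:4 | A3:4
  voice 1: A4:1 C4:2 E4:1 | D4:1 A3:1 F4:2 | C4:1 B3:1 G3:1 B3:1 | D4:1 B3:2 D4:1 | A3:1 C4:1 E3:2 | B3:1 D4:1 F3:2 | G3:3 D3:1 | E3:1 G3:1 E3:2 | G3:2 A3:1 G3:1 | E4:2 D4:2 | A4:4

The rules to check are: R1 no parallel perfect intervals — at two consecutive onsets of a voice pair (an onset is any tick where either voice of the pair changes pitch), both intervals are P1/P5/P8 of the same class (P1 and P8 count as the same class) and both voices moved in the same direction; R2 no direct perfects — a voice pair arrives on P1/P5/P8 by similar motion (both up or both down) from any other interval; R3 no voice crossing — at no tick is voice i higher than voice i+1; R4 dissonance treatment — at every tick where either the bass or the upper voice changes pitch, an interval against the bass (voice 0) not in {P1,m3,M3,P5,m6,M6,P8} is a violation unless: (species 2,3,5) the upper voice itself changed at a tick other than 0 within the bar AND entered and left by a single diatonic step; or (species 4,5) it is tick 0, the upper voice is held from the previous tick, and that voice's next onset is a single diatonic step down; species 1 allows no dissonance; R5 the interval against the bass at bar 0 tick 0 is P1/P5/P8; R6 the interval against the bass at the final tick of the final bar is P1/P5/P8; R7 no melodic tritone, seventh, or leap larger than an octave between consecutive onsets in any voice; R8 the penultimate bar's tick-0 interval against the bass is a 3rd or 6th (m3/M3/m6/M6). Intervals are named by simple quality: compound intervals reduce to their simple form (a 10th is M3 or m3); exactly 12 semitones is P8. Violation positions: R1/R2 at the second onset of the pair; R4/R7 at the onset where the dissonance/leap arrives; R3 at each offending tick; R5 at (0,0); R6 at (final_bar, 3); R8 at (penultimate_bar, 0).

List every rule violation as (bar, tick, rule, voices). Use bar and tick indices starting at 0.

(10, 0, R2, (0, 1))

bar 0: v0=A3 v1=A4 downbeat P8
bar 1: v0=F3 v1=D4 downbeat M6
bar 2: v0=E3 v1=C4 downbeat m6
bar 3: v0=D3 v1=D4 downbeat P8
bar 4: v0=C3 v1=A3 downbeat M6
bar 5: v0=D3 v1=B3 downbeat M6
bar 6: v0=B2 v1=G3 downbeat m6
bar 7: v0=C3 v1=E3 downbeat M3
bar 8: v0=E3 v1=G3 downbeat m3
bar 9: v0=G3 v1=E4 downbeat M6
bar 10: v0=A3 v1=A4 downbeat P8
  -> R2 @ bar 10 tick 0 v(0, 1): G3/D4 P5 -> A3/A4 P8 similar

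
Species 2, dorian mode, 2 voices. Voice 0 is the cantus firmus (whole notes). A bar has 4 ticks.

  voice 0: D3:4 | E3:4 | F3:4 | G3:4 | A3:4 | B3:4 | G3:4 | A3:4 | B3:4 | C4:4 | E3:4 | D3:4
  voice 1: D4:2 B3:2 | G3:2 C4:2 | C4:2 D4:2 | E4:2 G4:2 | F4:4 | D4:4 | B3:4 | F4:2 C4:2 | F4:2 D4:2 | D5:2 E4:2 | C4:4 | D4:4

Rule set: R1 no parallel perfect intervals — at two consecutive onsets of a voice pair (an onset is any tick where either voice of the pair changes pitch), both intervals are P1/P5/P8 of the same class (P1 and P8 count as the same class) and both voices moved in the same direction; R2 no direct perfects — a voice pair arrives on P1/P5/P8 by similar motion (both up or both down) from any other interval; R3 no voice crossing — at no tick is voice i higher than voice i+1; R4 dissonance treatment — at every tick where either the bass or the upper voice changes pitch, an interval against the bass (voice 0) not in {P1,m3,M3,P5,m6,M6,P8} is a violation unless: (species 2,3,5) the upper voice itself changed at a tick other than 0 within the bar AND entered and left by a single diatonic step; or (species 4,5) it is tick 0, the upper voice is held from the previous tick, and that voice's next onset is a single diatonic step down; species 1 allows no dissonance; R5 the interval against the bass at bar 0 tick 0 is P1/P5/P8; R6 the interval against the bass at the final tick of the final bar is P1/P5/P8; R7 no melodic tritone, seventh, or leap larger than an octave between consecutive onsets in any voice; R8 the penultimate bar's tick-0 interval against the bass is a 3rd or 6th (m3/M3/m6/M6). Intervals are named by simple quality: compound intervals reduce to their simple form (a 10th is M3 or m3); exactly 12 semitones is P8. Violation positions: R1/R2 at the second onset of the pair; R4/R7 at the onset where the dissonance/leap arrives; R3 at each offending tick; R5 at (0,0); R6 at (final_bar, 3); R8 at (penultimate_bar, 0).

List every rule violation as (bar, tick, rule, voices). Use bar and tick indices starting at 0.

(7, 0, R7, (1,))
(8, 0, R4, (0, 1))
(9, 0, R4, (0, 1))
(9, 2, R7, (1,))

bar 0: v0=D3 v1=D4 downbeat P8
bar 1: v0=E3 v1=G3 downbeat m3
bar 2: v0=F3 v1=C4 downbeat P5
bar 3: v0=G3 v1=E4 downbeat M6
bar 4: v0=A3 v1=F4 downbeat m6
bar 5: v0=B3 v1=D4 downbeat m3
bar 6: v0=G3 v1=B3 downbeat M3
bar 7: v0=A3 v1=F4 downbeat m6
bar 8: v0=B3 v1=F4 downbeat TT
bar 9: v0=C4 v1=D5 downbeat M2
bar 10: v0=E3 v1=C4 downbeat m6
bar 11: v0=D3 v1=D4 downbeat P8
  -> R7 @ bar 7 tick 0 v(1,): B3->F4 leap 6st
  -> R4 @ bar 8 tick 0 v(0, 1): B3/F4 TT untreated
  -> R4 @ bar 9 tick 0 v(0, 1): C4/D5 M2 untreated
  -> R7 @ bar 9 tick 2 v(1,): D5->E4 leap 10st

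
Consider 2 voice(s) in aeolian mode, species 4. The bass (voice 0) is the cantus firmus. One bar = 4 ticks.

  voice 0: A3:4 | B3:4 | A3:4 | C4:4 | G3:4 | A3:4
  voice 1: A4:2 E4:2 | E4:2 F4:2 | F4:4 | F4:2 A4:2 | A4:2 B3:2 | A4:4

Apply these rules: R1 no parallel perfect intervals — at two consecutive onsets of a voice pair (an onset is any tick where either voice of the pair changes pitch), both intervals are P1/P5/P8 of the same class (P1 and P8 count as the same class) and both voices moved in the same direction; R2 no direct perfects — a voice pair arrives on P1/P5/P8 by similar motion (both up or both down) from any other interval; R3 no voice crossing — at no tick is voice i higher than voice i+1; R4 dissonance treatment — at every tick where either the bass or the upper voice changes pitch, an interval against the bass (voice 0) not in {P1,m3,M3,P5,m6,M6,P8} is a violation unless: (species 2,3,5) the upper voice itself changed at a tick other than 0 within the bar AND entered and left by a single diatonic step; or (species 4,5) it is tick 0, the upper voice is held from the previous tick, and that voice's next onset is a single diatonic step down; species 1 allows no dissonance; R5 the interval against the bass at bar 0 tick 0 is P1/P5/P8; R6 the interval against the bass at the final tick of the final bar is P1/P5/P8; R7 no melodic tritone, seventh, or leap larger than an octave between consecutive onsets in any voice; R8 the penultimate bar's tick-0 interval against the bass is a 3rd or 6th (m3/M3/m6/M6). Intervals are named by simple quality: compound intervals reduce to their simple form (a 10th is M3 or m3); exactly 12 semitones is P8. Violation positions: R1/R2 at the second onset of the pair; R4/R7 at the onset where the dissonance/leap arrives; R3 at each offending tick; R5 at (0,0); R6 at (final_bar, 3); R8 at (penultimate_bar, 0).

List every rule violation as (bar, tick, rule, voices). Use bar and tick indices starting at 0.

bar 0: v0=A3 v1=A4 downbeat P8
bar 1: v0=B3 v1=E4 downbeat P4
bar 2: v0=A3 v1=F4 downbeat m6
bar 3: v0=C4 v1=F4 downbeat P4
bar 4: v0=G3 v1=A4 downbeat M2
bar 5: v0=A3 v1=A4 downbeat P8
  -> R4 @ bar 1 tick 0 v(0, 1): B3/E4 P4 untreated
  -> R4 @ bar 1 tick 2 v(0, 1): B3/F4 TT untreated
  -> R4 @ bar 3 tick 0 v(0, 1): C4/F4 P4 untreated
  -> R4 @ bar 4 tick 0 v(0, 1): G3/A4 M2 untreated
  -> R8 @ bar 4 tick 0 v(0, 1): penult M2 not 3rd/6th
  -> R7 @ bar 4 tick 2 v(1,): A4->B3 leap 10st
  -> R2 @ bar 5 tick 0 v(0, 1): G3/B3 M3 -> A3/A4 P8 similar
  -> R7 @ bar 5 tick 0 v(1,): B3->A4 leap 10st

(1, 0, R4, (0, 1))
(1, 2, R4, (0, 1))
(3, 0, R4, (0, 1))
(4, 0, R4, (0, 1))
(4, 0, R8, (0, 1))
(4, 2, R7, (1,))
(5, 0, R2, (0, 1))
(5, 0, R7, (1,))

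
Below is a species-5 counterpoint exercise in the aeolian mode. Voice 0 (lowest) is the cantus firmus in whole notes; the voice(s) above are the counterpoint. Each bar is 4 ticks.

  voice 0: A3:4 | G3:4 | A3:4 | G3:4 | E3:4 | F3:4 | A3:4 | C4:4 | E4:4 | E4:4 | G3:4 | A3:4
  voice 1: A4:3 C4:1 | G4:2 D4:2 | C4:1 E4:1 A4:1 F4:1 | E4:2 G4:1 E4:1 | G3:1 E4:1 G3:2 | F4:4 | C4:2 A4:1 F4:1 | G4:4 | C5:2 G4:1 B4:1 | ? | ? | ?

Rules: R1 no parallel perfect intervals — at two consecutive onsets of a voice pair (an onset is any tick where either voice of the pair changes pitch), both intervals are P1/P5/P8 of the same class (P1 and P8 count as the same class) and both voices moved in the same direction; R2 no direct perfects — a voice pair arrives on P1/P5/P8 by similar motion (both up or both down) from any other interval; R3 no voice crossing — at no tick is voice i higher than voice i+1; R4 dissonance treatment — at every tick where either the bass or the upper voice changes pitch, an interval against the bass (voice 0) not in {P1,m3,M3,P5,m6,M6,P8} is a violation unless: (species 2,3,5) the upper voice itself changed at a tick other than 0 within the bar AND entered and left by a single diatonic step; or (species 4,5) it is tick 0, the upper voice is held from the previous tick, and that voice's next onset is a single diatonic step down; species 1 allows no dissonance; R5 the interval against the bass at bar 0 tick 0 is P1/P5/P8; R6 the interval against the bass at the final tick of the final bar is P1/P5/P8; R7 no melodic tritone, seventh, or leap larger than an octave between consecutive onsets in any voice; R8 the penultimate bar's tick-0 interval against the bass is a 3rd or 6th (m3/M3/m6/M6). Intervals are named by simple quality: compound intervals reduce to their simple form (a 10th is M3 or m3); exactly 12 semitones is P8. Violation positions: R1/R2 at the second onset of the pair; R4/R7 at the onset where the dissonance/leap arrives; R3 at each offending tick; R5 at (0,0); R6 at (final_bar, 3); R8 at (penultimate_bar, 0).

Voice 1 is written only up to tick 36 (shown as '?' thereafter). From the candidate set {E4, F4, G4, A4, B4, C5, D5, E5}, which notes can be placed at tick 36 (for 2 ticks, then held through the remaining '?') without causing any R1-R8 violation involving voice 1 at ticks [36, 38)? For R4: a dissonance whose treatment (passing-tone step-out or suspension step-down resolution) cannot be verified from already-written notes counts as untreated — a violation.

{B4, C5, E4, E5, G4}

E4: legal
F4: violates R4,R7
G4: legal
A4: violates R4
B4: legal
C5: legal
D5: violates R4
E5: legal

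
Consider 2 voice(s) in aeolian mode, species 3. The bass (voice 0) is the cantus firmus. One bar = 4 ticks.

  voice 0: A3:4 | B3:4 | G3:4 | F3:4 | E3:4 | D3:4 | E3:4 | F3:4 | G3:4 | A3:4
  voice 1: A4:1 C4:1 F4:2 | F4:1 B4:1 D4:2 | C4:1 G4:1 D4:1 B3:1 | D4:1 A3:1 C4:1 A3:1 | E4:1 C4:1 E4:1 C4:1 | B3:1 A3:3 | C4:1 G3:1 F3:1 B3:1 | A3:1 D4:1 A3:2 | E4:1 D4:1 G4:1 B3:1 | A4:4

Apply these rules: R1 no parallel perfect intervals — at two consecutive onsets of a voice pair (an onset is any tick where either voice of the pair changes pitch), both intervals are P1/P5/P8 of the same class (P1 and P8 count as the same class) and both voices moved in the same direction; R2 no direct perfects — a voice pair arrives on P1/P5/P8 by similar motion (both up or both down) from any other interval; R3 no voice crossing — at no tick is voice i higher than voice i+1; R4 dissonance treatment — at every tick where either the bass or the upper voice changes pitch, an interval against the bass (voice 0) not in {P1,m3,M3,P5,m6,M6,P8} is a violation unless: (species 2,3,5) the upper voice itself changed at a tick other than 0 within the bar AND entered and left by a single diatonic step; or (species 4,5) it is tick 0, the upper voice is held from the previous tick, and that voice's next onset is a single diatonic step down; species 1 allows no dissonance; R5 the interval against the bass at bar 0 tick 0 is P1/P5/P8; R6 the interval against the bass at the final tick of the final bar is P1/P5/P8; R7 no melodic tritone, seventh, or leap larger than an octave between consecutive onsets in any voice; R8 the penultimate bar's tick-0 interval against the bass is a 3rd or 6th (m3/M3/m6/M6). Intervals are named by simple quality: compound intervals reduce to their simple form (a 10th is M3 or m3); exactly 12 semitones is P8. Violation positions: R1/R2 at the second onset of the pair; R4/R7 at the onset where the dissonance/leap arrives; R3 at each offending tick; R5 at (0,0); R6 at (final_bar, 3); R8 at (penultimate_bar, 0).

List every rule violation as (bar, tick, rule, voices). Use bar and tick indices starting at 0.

(1, 0, R4, (0, 1))
(1, 1, R7, (1,))
(2, 0, R4, (0, 1))
(6, 2, R4, (0, 1))
(6, 3, R7, (1,))
(9, 0, R2, (0, 1))
(9, 0, R7, (1,))

bar 0: v0=A3 v1=A4 downbeat P8
bar 1: v0=B3 v1=F4 downbeat TT
bar 2: v0=G3 v1=C4 downbeat P4
bar 3: v0=F3 v1=D4 downbeat M6
bar 4: v0=E3 v1=E4 downbeat P8
bar 5: v0=D3 v1=B3 downbeat M6
bar 6: v0=E3 v1=C4 downbeat m6
bar 7: v0=F3 v1=A3 downbeat M3
bar 8: v0=G3 v1=E4 downbeat M6
bar 9: v0=A3 v1=A4 downbeat P8
  -> R4 @ bar 1 tick 0 v(0, 1): B3/F4 TT untreated
  -> R7 @ bar 1 tick 1 v(1,): F4->B4 leap 6st
  -> R4 @ bar 2 tick 0 v(0, 1): G3/C4 P4 untreated
  -> R4 @ bar 6 tick 2 v(0, 1): E3/F3 m2 untreated
  -> R7 @ bar 6 tick 3 v(1,): F3->B3 leap 6st
  -> R2 @ bar 9 tick 0 v(0, 1): G3/B3 M3 -> A3/A4 P8 similar
  -> R7 @ bar 9 tick 0 v(1,): B3->A4 leap 10st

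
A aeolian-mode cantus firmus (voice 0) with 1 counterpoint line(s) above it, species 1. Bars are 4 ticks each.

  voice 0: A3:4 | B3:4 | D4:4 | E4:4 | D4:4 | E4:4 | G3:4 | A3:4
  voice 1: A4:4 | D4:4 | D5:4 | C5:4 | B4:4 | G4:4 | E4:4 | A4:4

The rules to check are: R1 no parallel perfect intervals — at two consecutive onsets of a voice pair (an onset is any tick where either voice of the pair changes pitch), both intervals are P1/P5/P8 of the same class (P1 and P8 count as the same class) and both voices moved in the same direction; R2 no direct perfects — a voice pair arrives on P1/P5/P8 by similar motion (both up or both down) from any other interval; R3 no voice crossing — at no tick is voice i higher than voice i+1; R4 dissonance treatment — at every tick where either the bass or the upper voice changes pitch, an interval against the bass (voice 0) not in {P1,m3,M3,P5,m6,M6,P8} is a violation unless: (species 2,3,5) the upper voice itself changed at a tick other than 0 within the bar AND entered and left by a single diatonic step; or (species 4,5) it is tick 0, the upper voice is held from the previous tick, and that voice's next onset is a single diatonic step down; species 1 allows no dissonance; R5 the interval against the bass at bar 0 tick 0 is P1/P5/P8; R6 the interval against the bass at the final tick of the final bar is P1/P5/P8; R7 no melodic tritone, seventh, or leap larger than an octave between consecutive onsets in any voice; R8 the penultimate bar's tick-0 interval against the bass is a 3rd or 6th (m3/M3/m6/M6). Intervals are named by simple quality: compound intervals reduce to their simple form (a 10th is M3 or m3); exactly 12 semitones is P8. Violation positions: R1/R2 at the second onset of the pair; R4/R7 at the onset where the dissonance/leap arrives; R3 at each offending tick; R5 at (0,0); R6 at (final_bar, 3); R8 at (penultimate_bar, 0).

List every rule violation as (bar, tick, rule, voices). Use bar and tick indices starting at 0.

bar 0: v0=A3 v1=A4 downbeat P8
bar 1: v0=B3 v1=D4 downbeat m3
bar 2: v0=D4 v1=D5 downbeat P8
bar 3: v0=E4 v1=C5 downbeat m6
bar 4: v0=D4 v1=B4 downbeat M6
bar 5: v0=E4 v1=G4 downbeat m3
bar 6: v0=G3 v1=E4 downbeat M6
bar 7: v0=A3 v1=A4 downbeat P8
  -> R2 @ bar 2 tick 0 v(0, 1): B3/D4 m3 -> D4/D5 P8 similar
  -> R2 @ bar 7 tick 0 v(0, 1): G3/E4 M6 -> A3/A4 P8 similar

(2, 0, R2, (0, 1))
(7, 0, R2, (0, 1))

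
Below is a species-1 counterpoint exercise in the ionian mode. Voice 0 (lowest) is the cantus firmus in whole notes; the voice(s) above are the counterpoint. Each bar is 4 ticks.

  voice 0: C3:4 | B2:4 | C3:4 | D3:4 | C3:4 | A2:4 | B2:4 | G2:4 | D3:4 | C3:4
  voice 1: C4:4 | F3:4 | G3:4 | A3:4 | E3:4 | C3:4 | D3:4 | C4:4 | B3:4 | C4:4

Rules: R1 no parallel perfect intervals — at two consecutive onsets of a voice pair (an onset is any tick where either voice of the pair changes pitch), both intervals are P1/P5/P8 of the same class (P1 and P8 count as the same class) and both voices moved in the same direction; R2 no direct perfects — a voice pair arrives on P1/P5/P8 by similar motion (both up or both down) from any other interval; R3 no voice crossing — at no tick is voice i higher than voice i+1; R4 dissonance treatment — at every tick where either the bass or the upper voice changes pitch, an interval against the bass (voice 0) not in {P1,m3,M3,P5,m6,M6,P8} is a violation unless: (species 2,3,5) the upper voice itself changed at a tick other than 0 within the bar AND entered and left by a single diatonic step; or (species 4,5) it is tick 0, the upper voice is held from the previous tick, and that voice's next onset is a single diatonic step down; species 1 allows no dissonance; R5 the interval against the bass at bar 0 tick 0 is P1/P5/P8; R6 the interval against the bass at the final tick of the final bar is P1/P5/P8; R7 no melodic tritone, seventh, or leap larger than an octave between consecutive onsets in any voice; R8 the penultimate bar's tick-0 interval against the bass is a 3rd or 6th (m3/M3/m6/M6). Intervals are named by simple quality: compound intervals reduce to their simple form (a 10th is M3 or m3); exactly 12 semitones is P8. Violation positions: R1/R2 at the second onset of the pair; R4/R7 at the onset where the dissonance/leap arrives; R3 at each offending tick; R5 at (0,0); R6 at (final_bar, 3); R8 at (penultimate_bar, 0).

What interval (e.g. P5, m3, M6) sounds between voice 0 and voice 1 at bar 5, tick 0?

voice 0=A2 voice 1=C3 -> m3

m3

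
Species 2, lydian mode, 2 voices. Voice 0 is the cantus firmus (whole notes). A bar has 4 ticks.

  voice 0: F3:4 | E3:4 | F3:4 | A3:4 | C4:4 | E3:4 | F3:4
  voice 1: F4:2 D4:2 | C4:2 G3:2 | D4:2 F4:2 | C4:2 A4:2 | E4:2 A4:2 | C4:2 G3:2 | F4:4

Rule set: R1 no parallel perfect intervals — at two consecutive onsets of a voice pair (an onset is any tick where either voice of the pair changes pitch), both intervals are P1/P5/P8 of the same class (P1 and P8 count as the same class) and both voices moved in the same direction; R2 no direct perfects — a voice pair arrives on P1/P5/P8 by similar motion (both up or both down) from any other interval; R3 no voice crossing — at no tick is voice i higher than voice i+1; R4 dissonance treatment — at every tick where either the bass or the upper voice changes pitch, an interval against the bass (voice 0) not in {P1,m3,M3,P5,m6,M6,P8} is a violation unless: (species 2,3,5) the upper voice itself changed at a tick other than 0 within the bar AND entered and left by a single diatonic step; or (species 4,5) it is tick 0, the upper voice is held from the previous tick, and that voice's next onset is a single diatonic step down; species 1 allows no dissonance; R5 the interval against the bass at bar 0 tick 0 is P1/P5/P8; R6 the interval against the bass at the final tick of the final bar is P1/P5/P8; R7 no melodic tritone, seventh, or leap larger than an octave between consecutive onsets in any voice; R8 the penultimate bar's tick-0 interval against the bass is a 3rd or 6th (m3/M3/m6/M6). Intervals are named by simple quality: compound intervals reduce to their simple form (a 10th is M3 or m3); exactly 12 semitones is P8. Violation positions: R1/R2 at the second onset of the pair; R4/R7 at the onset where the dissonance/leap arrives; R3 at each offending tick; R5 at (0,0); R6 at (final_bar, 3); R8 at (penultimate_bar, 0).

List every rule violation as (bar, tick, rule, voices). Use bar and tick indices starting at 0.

(6, 0, R2, (0, 1))
(6, 0, R7, (1,))

bar 0: v0=F3 v1=F4 downbeat P8
bar 1: v0=E3 v1=C4 downbeat m6
bar 2: v0=F3 v1=D4 downbeat M6
bar 3: v0=A3 v1=C4 downbeat m3
bar 4: v0=C4 v1=E4 downbeat M3
bar 5: v0=E3 v1=C4 downbeat m6
bar 6: v0=F3 v1=F4 downbeat P8
  -> R2 @ bar 6 tick 0 v(0, 1): E3/G3 m3 -> F3/F4 P8 similar
  -> R7 @ bar 6 tick 0 v(1,): G3->F4 leap 10st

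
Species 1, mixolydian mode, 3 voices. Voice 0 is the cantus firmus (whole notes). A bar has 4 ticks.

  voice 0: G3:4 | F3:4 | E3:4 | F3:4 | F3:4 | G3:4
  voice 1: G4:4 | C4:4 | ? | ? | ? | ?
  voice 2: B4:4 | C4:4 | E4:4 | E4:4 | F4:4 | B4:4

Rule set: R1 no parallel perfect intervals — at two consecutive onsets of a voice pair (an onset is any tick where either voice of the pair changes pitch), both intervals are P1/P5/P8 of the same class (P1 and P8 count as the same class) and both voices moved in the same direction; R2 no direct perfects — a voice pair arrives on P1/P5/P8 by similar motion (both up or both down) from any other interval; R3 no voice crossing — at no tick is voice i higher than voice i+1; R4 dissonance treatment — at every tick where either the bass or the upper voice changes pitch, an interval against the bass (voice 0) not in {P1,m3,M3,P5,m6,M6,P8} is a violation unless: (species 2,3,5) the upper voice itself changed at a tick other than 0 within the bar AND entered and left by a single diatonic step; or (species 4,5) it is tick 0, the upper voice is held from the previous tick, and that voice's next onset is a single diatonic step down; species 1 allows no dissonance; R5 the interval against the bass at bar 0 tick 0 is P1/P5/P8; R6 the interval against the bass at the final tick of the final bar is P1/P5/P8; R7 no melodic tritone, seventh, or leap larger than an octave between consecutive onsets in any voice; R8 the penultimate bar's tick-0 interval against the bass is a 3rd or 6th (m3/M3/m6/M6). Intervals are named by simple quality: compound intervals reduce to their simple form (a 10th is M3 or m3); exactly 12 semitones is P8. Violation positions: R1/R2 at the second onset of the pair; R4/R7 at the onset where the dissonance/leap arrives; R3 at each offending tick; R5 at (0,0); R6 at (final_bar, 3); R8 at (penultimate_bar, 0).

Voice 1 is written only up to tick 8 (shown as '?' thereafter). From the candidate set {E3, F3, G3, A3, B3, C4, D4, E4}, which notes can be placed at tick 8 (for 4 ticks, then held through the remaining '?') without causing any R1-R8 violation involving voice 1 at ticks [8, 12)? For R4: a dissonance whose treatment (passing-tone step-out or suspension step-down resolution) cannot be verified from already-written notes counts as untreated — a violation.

E3: violates R2
F3: violates R4
G3: legal
A3: violates R4
B3: violates R1
C4: legal
D4: violates R4
E4: violates R1

{C4, G3}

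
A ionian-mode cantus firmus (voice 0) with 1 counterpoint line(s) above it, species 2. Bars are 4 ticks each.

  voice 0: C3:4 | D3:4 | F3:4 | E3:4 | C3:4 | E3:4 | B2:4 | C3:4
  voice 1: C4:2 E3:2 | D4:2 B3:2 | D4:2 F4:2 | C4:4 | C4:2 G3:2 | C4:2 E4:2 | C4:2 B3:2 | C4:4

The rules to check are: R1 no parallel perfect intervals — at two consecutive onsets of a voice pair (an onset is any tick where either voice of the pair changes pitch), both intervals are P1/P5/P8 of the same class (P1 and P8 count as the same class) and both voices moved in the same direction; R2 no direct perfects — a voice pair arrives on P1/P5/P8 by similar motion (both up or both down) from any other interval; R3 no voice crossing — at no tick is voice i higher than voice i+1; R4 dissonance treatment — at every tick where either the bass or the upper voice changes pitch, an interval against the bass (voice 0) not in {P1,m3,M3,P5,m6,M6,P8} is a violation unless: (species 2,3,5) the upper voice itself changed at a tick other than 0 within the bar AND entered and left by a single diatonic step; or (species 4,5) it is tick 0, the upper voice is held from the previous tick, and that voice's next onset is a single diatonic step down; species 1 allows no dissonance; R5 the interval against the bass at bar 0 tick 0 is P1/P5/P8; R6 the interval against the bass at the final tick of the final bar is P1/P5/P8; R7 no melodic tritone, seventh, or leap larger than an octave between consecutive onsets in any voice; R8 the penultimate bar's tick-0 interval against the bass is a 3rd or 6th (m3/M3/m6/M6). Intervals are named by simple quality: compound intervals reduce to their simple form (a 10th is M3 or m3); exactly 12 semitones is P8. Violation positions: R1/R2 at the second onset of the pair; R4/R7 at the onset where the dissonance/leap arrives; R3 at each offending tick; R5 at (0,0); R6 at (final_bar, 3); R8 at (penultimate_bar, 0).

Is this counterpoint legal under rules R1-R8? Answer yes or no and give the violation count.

bar 0: v0=C3 v1=C4 (P8)
bar 1: v0=D3 v1=D4 (P8)
bar 2: v0=F3 v1=D4 (M6)
bar 3: v0=E3 v1=C4 (m6)
bar 4: v0=C3 v1=C4 (P8)
bar 5: v0=E3 v1=C4 (m6)
bar 6: v0=B2 v1=C4 (m2)
bar 7: v0=C3 v1=C4 (P8)
  R2 @ bar1.0: C3/E3 M3 -> D3/D4 P8 similar
  R7 @ bar1.0: E3->D4 leap 10st
  R4 @ bar6.0: B2/C4 m2 untreated
  R8 @ bar6.0: penult m2 not 3rd/6th
  R1 @ bar7.0: B2/B3 P8 -> C3/C4 P8 similar

No (5 violations)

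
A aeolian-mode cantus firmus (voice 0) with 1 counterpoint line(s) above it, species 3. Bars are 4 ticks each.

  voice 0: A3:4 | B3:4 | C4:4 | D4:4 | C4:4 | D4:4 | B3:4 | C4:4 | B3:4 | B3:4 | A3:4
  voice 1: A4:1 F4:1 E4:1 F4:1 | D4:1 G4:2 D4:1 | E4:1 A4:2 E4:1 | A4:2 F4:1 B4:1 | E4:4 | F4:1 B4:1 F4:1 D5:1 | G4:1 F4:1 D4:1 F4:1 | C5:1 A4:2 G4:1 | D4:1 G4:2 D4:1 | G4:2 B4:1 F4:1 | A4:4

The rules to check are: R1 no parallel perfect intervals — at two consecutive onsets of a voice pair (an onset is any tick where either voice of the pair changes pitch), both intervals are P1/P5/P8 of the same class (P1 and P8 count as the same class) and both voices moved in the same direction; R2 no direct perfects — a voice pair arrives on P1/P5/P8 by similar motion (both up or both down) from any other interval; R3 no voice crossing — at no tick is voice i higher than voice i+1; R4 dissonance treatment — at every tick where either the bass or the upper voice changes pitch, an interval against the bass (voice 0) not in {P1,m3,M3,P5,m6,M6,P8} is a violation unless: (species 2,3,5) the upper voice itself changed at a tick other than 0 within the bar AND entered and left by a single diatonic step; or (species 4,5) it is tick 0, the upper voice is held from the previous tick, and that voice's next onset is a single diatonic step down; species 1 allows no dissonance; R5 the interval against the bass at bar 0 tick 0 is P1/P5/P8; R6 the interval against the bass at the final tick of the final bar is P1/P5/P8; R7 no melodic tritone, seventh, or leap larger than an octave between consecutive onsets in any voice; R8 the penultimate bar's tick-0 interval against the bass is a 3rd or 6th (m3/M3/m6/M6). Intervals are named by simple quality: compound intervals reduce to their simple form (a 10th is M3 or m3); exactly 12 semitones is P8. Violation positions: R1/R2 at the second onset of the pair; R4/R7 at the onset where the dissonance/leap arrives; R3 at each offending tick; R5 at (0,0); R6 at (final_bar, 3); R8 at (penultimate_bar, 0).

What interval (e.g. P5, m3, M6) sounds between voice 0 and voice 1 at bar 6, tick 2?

voice 0=B3 voice 1=D4 -> m3

m3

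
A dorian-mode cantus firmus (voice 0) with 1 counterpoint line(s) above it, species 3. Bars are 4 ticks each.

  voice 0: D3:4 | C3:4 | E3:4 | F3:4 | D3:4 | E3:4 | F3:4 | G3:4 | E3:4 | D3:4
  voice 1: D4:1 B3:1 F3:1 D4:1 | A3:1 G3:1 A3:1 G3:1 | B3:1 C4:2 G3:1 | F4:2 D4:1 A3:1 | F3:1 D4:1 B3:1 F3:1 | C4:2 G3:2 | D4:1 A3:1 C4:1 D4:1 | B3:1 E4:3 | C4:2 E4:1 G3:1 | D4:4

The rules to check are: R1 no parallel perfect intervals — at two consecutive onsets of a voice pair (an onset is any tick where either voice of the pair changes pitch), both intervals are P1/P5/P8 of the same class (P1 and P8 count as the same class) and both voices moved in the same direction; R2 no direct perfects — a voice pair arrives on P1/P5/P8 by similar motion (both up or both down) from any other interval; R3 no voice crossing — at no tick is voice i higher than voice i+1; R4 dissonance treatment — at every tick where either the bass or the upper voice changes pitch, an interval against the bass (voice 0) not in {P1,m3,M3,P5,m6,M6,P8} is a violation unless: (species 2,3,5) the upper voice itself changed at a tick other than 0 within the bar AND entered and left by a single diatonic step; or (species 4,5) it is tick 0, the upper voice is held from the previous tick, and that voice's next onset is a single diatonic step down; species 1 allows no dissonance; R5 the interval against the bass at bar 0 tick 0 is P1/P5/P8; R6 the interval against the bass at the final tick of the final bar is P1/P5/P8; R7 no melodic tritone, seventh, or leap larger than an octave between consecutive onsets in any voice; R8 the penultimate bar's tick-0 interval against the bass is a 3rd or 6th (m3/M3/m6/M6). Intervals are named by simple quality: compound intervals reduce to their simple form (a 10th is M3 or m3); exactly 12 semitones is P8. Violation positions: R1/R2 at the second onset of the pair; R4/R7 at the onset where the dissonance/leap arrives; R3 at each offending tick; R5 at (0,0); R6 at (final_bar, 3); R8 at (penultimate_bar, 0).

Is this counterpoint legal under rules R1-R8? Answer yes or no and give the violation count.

bar 0: v0=D3 v1=D4 (P8)
bar 1: v0=C3 v1=A3 (M6)
bar 2: v0=E3 v1=B3 (P5)
bar 3: v0=F3 v1=F4 (P8)
bar 4: v0=D3 v1=F3 (m3)
bar 5: v0=E3 v1=C4 (m6)
bar 6: v0=F3 v1=D4 (M6)
bar 7: v0=G3 v1=B3 (M3)
bar 8: v0=E3 v1=C4 (m6)
bar 9: v0=D3 v1=D4 (P8)
  R7 @ bar0.2: B3->F3 leap 6st
  R1 @ bar2.0: C3/G3 P5 -> E3/B3 P5 similar
  R2 @ bar3.0: E3/G3 m3 -> F3/F4 P8 similar
  R7 @ bar3.0: G3->F4 leap 10st
  R7 @ bar4.3: B3->F3 leap 6st

No (5 violations)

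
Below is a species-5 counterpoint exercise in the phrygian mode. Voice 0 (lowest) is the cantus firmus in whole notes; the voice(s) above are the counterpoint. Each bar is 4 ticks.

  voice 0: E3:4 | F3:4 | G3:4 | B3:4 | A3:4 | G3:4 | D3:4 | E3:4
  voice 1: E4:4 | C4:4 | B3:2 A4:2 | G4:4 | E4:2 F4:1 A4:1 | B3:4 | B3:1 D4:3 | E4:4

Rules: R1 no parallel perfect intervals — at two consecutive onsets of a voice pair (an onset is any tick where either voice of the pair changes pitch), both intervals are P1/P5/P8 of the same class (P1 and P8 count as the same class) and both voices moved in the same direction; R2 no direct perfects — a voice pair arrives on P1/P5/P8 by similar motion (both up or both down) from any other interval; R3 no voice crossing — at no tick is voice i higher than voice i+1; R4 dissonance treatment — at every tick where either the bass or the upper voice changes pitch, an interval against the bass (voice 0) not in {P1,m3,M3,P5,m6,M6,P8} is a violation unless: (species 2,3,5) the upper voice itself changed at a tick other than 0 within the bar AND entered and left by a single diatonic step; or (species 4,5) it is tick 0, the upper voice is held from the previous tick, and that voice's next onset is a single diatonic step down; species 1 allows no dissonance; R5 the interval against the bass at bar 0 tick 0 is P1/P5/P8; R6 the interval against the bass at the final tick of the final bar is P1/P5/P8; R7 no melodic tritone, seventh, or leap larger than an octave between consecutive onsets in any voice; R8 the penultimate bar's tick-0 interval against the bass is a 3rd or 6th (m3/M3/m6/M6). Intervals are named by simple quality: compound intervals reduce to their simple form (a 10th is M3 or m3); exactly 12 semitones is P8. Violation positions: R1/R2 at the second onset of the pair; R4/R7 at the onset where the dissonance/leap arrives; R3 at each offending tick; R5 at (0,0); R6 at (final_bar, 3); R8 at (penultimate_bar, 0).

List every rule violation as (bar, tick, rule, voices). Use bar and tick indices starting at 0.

(2, 2, R4, (0, 1))
(2, 2, R7, (1,))
(4, 0, R2, (0, 1))
(5, 0, R7, (1,))
(7, 0, R1, (0, 1))

bar 0: v0=E3 v1=E4 downbeat P8
bar 1: v0=F3 v1=C4 downbeat P5
bar 2: v0=G3 v1=B3 downbeat M3
bar 3: v0=B3 v1=G4 downbeat m6
bar 4: v0=A3 v1=E4 downbeat P5
bar 5: v0=G3 v1=B3 downbeat M3
bar 6: v0=D3 v1=B3 downbeat M6
bar 7: v0=E3 v1=E4 downbeat P8
  -> R4 @ bar 2 tick 2 v(0, 1): G3/A4 M2 untreated
  -> R7 @ bar 2 tick 2 v(1,): B3->A4 leap 10st
  -> R2 @ bar 4 tick 0 v(0, 1): B3/G4 m6 -> A3/E4 P5 similar
  -> R7 @ bar 5 tick 0 v(1,): A4->B3 leap 10st
  -> R1 @ bar 7 tick 0 v(0, 1): D3/D4 P8 -> E3/E4 P8 similar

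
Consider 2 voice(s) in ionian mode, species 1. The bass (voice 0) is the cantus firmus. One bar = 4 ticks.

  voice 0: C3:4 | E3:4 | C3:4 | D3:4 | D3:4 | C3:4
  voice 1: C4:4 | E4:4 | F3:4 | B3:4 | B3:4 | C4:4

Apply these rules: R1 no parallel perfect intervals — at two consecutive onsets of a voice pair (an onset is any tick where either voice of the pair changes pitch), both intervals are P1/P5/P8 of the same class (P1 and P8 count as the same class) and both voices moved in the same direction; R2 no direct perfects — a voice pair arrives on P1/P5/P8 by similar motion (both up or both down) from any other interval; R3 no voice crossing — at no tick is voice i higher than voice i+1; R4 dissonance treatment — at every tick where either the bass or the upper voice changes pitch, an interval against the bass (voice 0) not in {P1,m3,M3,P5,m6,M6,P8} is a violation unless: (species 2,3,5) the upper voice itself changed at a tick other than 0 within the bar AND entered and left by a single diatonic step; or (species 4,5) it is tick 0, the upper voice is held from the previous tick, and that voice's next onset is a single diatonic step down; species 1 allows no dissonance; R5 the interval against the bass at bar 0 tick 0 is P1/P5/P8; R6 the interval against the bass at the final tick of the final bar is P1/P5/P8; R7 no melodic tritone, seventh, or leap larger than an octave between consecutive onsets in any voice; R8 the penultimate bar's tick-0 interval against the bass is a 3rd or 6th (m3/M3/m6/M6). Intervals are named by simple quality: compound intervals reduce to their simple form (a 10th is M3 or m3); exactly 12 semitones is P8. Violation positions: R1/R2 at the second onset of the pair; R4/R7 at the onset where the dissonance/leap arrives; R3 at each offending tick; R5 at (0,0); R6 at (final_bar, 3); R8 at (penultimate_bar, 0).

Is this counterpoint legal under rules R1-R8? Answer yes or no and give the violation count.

No (4 violations)

bar 0: v0=C3 v1=C4 (P8)
bar 1: v0=E3 v1=E4 (P8)
bar 2: v0=C3 v1=F3 (P4)
bar 3: v0=D3 v1=B3 (M6)
bar 4: v0=D3 v1=B3 (M6)
bar 5: v0=C3 v1=C4 (P8)
  R1 @ bar1.0: C3/C4 P8 -> E3/E4 P8 similar
  R4 @ bar2.0: C3/F3 P4 untreated
  R7 @ bar2.0: E4->F3 leap 11st
  R7 @ bar3.0: F3->B3 leap 6st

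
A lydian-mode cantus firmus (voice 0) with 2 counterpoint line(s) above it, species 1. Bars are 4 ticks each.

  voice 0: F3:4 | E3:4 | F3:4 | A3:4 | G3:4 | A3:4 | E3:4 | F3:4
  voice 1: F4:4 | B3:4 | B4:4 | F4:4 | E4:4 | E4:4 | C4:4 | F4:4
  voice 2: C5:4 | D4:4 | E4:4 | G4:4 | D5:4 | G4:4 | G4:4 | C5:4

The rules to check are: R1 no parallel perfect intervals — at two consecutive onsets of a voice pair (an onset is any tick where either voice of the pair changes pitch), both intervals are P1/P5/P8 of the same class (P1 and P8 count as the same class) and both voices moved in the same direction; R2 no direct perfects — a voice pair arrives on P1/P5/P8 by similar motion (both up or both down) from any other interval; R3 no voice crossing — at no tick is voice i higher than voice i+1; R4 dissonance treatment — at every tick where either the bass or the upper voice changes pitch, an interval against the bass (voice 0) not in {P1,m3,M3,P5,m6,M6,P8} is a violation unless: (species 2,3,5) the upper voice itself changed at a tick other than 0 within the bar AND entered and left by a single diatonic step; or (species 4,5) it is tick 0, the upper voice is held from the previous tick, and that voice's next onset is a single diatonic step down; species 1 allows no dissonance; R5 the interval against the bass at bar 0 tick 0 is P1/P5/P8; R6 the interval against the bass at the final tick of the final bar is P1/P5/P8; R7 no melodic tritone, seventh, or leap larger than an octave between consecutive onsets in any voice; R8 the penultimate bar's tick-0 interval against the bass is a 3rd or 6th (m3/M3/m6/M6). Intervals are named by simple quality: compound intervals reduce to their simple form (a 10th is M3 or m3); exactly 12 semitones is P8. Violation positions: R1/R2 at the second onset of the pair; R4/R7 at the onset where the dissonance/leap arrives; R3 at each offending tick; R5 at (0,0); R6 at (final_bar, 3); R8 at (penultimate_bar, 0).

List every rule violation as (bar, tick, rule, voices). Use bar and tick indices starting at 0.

(1, 0, R2, (0, 1))
(1, 0, R4, (0, 2))
(1, 0, R7, (1,))
(1, 0, R7, (2,))
(2, 0, R2, (1, 2))
(2, 0, R3, (1, 2))
(2, 0, R4, (0, 1))
(2, 0, R4, (0, 2))
(2, 1, R3, (1, 2))
(2, 2, R3, (1, 2))
(2, 3, R3, (1, 2))
(3, 0, R4, (0, 2))
(3, 0, R7, (1,))
(5, 0, R4, (0, 2))
(7, 0, R1, (1, 2))
(7, 0, R2, (0, 1))
(7, 0, R2, (0, 2))

bar 0: v0=F3 v1=F4 v2=C5 downbeat P5
bar 1: v0=E3 v1=B3 v2=D4 downbeat m7
bar 2: v0=F3 v1=B4 v2=E4 downbeat M7
bar 3: v0=A3 v1=F4 v2=G4 downbeat m7
bar 4: v0=G3 v1=E4 v2=D5 downbeat P5
bar 5: v0=A3 v1=E4 v2=G4 downbeat m7
bar 6: v0=E3 v1=C4 v2=G4 downbeat m3
bar 7: v0=F3 v1=F4 v2=C5 downbeat P5
  -> R2 @ bar 1 tick 0 v(0, 1): F3/F4 P8 -> E3/B3 P5 similar
  -> R4 @ bar 1 tick 0 v(0, 2): E3/D4 m7 untreated
  -> R7 @ bar 1 tick 0 v(1,): F4->B3 leap 6st
  -> R7 @ bar 1 tick 0 v(2,): C5->D4 leap 10st
  -> R2 @ bar 2 tick 0 v(1, 2): B3/D4 m3 -> B4/E4 P5 similar
  -> R3 @ bar 2 tick 0 v(1, 2): B4 above E4
  -> R4 @ bar 2 tick 0 v(0, 1): F3/B4 TT untreated
  -> R4 @ bar 2 tick 0 v(0, 2): F3/E4 M7 untreated
  -> R3 @ bar 2 tick 1 v(1, 2): B4 above E4
  -> R3 @ bar 2 tick 2 v(1, 2): B4 above E4
  -> R3 @ bar 2 tick 3 v(1, 2): B4 above E4
  -> R4 @ bar 3 tick 0 v(0, 2): A3/G4 m7 untreated
  -> R7 @ bar 3 tick 0 v(1,): B4->F4 leap 6st
  -> R4 @ bar 5 tick 0 v(0, 2): A3/G4 m7 untreated
  -> R1 @ bar 7 tick 0 v(1, 2): C4/G4 P5 -> F4/C5 P5 similar
  -> R2 @ bar 7 tick 0 v(0, 1): E3/C4 m6 -> F3/F4 P8 similar
  -> R2 @ bar 7 tick 0 v(0, 2): E3/G4 m3 -> F3/C5 P5 similar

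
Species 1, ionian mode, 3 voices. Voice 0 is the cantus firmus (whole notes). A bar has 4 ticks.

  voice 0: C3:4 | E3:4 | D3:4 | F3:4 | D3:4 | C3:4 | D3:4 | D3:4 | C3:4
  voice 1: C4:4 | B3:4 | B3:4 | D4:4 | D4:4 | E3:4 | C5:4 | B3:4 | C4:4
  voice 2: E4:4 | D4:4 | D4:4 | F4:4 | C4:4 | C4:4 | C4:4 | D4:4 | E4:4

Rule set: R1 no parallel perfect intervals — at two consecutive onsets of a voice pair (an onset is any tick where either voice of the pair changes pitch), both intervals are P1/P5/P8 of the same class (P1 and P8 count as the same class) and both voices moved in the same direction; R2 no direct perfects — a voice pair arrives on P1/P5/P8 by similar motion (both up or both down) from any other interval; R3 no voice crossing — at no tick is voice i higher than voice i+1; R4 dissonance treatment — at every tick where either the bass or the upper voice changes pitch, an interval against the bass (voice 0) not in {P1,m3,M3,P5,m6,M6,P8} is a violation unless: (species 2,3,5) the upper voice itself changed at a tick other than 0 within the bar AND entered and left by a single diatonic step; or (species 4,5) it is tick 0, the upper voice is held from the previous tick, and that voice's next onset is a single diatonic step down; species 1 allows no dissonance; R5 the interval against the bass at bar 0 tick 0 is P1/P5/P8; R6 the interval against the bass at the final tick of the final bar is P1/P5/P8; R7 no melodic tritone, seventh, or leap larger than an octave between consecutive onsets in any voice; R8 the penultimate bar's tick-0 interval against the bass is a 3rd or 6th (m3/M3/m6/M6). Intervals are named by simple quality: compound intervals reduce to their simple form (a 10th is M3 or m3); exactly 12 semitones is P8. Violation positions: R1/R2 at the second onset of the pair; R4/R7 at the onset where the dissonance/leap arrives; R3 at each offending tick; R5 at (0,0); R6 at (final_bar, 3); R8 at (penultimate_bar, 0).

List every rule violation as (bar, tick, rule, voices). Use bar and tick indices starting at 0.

bar 0: v0=C3 v1=C4 v2=E4 downbeat M3
bar 1: v0=E3 v1=B3 v2=D4 downbeat m7
bar 2: v0=D3 v1=B3 v2=D4 downbeat P8
bar 3: v0=F3 v1=D4 v2=F4 downbeat P8
bar 4: v0=D3 v1=D4 v2=C4 downbeat m7
bar 5: v0=C3 v1=E3 v2=C4 downbeat P8
bar 6: v0=D3 v1=C5 v2=C4 downbeat m7
bar 7: v0=D3 v1=B3 v2=D4 downbeat P8
bar 8: v0=C3 v1=C4 v2=E4 downbeat M3
  -> R5 @ bar 0 tick 0 v(0, 2): opens on M3
  -> R4 @ bar 1 tick 0 v(0, 2): E3/D4 m7 untreated
  -> R1 @ bar 3 tick 0 v(0, 2): D3/D4 P8 -> F3/F4 P8 similar
  -> R3 @ bar 4 tick 0 v(1, 2): D4 above C4
  -> R4 @ bar 4 tick 0 v(0, 2): D3/C4 m7 untreated
  -> R3 @ bar 4 tick 1 v(1, 2): D4 above C4
  -> R3 @ bar 4 tick 2 v(1, 2): D4 above C4
  -> R3 @ bar 4 tick 3 v(1, 2): D4 above C4
  -> R7 @ bar 5 tick 0 v(1,): D4->E3 leap 10st
  -> R3 @ bar 6 tick 0 v(1, 2): C5 above C4
  -> R4 @ bar 6 tick 0 v(0, 1): D3/C5 m7 untreated
  -> R4 @ bar 6 tick 0 v(0, 2): D3/C4 m7 untreated
  -> R7 @ bar 6 tick 0 v(1,): E3->C5 leap 20st
  -> R3 @ bar 6 tick 1 v(1, 2): C5 above C4
  -> R3 @ bar 6 tick 2 v(1, 2): C5 above C4
  -> R3 @ bar 6 tick 3 v(1, 2): C5 above C4
  -> R7 @ bar 7 tick 0 v(1,): C5->B3 leap 13st
  -> R8 @ bar 7 tick 0 v(0, 2): penult P8 not 3rd/6th
  -> R6 @ bar 8 tick 3 v(0, 2): closes on M3

(0, 0, R5, (0, 2))
(1, 0, R4, (0, 2))
(3, 0, R1, (0, 2))
(4, 0, R3, (1, 2))
(4, 0, R4, (0, 2))
(4, 1, R3, (1, 2))
(4, 2, R3, (1, 2))
(4, 3, R3, (1, 2))
(5, 0, R7, (1,))
(6, 0, R3, (1, 2))
(6, 0, R4, (0, 1))
(6, 0, R4, (0, 2))
(6, 0, R7, (1,))
(6, 1, R3, (1, 2))
(6, 2, R3, (1, 2))
(6, 3, R3, (1, 2))
(7, 0, R7, (1,))
(7, 0, R8, (0, 2))
(8, 3, R6, (0, 2))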